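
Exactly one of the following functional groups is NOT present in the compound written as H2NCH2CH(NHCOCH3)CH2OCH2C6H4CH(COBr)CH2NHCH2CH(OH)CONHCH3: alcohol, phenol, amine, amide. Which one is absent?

alcohol: present (CH(OH) — –OH on an sp³ carbon → alcohol (secondary)).
amide: present (CH(NHCOCH3) — pendant –NHC(=O)CH3: N bonded to a carbonyl → amide (not amine)).
amine: present (H2NCH2 — –NH2 on an sp³ carbon with no adjacent C=O → amine).
phenol: absent. In CH(OH), the –OH is on an sp³ carbon, not on an aromatic ring, so it is an alcohol.

phenol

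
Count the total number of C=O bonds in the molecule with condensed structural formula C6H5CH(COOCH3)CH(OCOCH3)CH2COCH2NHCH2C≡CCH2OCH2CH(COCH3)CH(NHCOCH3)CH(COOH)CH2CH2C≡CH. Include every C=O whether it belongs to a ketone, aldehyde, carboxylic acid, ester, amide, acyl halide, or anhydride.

CH(COOCH3): ester, 1 C=O (running total 1).
CH(OCOCH3): ester, 1 C=O (running total 2).
CO: ketone, 1 C=O (running total 3).
CH(COCH3): ketone, 1 C=O (running total 4).
CH(NHCOCH3): amide, 1 C=O (running total 5).
CH(COOH): carboxylic acid, 1 C=O (running total 6).

6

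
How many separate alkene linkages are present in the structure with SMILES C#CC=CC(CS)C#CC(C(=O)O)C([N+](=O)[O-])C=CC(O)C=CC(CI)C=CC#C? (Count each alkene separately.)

4

Reading the structure from left to right:
  HC≡C: C≡C triple bond → alkyne.
  CH=CH: C=C double bond → alkene.
  CH(CH2SH): pendant –CH2SH → thiol.
  C≡C: C≡C triple bond → alkyne.
  CH(COOH): pendant –COOH: carbonyl C bonded to C and –OH → carboxylic acid.
  CH(NO2): –NO2 on an sp³ carbon → nitro (the N=O is not a carbonyl).
  CH=CH: C=C double bond → alkene.
  CH(OH): –OH on an sp³ carbon → alcohol (secondary).
  CH=CH: C=C double bond → alkene.
  CH(CH2I): pendant –CH2X: halogen on sp³ carbon → alkyl halide.
  CH=CH: C=C double bond → alkene.
  C≡CH: C≡C triple bond → alkyne.
Alkene appears at: CH=CH, CH=CH, CH=CH, CH=CH → 4.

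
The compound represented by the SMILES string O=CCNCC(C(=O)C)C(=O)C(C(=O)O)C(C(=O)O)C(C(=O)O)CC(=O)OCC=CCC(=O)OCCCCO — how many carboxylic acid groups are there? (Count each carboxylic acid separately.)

3

Taking each segment in turn:
  OHC: terminal –CHO: carbonyl C bonded to H and C → aldehyde.
  CH2NHCH2: C–N–C with sp³ carbons and no adjacent C=O → amine (secondary).
  CH(COCH3): pendant –COCH3: carbonyl C bonded to two carbons → ketone.
  CO: –C(=O)– with carbon on both sides → ketone.
  CH(COOH): pendant –COOH: carbonyl C bonded to C and –OH → carboxylic acid.
  CH(COOH): pendant –COOH: carbonyl C bonded to C and –OH → carboxylic acid.
  CH(COOH): pendant –COOH: carbonyl C bonded to C and –OH → carboxylic acid.
  CH2COOCH2: –C(=O)–O–C with C on the carbonyl side → ester.
  CH=CH: C=C double bond → alkene.
  CH2COOCH2: –C(=O)–O–C with C on the carbonyl side → ester.
  CH2OH: –OH on an sp³ carbon → alcohol.
Carboxylic acid appears at: CH(COOH), CH(COOH), CH(COOH) → 3.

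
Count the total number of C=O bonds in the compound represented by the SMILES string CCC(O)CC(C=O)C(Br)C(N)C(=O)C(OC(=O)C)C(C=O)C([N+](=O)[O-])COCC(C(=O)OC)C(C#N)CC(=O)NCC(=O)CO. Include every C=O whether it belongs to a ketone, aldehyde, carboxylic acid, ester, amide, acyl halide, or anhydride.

7

CH(CHO): aldehyde, 1 C=O (running total 1).
CO: ketone, 1 C=O (running total 2).
CH(OCOCH3): ester, 1 C=O (running total 3).
CH(CHO): aldehyde, 1 C=O (running total 4).
CH(COOCH3): ester, 1 C=O (running total 5).
CH2CONHCH2: amide, 1 C=O (running total 6).
CO: ketone, 1 C=O (running total 7).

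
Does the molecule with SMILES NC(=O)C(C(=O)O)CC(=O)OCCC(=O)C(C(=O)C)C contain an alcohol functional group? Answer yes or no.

–C(=O)NH2: carbonyl C bonded to C and to N → amide (the N is not a separate amine).
pendant –COOH: carbonyl C bonded to C and –OH → carboxylic acid.
–C(=O)–O–C with C on the carbonyl side → ester.
–C(=O)– with carbon on both sides → ketone.
pendant –COCH3: carbonyl C bonded to two carbons → ketone.
In CH(COOH), the –OH sits on a carbonyl carbon, making it part of a carboxylic acid, not an alcohol.
The groups actually present are: amide, carboxylic acid, ester, ketone.

no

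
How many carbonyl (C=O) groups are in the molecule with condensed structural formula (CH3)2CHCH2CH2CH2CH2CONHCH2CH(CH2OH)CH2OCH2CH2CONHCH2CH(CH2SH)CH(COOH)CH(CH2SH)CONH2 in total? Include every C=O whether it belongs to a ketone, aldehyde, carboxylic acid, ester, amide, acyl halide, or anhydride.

4

CH2CONHCH2: amide, 1 C=O (running total 1).
CH2CONHCH2: amide, 1 C=O (running total 2).
CH(COOH): carboxylic acid, 1 C=O (running total 3).
CONH2: amide, 1 C=O (running total 4).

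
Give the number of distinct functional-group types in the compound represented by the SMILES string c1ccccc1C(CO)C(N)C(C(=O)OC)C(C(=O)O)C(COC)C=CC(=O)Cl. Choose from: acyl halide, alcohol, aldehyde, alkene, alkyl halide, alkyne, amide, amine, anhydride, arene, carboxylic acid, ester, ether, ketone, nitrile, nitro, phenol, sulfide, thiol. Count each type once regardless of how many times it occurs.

Reading the structure from left to right:
  C6H5: C6H5– phenyl ring → arene.
  CH(CH2OH): pendant –CH2OH on an sp³ backbone C → alcohol.
  CH(NH2): –NH2 on an sp³ carbon with no adjacent C=O → amine.
  CH(COOCH3): pendant –COOCH3: carbonyl C bonded to C and –OCH3 → ester.
  CH(COOH): pendant –COOH: carbonyl C bonded to C and –OH → carboxylic acid.
  CH(CH2OCH3): pendant –CH2OCH3: C–O–C linkage → ether.
  CH=CH: C=C double bond → alkene.
  COCl: –C(=O)Cl: carbonyl C bonded to C and to a halogen → acyl halide (not alkyl halide).
Distinct types present: acyl halide, alcohol, alkene, amine, arene, carboxylic acid, ester, ether.

8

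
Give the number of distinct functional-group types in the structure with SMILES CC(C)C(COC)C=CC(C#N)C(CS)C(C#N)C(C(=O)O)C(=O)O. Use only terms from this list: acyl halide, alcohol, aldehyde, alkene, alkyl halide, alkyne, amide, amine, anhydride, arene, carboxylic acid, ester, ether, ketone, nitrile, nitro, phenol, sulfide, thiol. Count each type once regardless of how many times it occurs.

pendant –CH2OCH3: C–O–C linkage → ether.
C=C double bond → alkene.
pendant –C≡N: nitrile.
pendant –CH2SH → thiol.
pendant –C≡N: nitrile.
pendant –COOH: carbonyl C bonded to C and –OH → carboxylic acid.
–COOH: carbonyl C bonded to –OH and C → carboxylic acid (the –OH is not a separate alcohol).
Distinct types present: alkene, carboxylic acid, ether, nitrile, thiol.

5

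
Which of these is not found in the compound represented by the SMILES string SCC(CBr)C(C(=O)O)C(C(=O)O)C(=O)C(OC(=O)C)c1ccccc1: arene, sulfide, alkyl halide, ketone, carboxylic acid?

sulfide

arene: present (C6H5 — –C6H5 phenyl ring → arene).
ketone: present (CO — –C(=O)– with carbon on both sides → ketone).
alkyl halide: present (CH(CH2Br) — pendant –CH2X: halogen on sp³ carbon → alkyl halide).
carboxylic acid: present (CH(COOH) — pendant –COOH: carbonyl C bonded to C and –OH → carboxylic acid).
sulfide: no segment matches this pattern.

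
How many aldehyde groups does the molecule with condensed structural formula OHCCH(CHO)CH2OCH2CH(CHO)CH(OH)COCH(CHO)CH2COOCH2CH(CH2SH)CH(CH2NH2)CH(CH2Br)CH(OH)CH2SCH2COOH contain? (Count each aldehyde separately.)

terminal –CHO: carbonyl C bonded to H and C → aldehyde.
pendant –CHO: carbonyl C bonded to C and H → aldehyde.
C–O–C with sp³ carbons on both sides and no adjacent C=O → ether.
pendant –CHO: carbonyl C bonded to C and H → aldehyde.
–OH on an sp³ carbon → alcohol (secondary).
–C(=O)– with carbon on both sides → ketone.
pendant –CHO: carbonyl C bonded to C and H → aldehyde.
–C(=O)–O–C with C on the carbonyl side → ester.
pendant –CH2SH → thiol.
pendant –CH2NH2: N on sp³ C, no adjacent C=O → amine.
pendant –CH2X: halogen on sp³ carbon → alkyl halide.
–OH on an sp³ carbon → alcohol (secondary).
C–S–C linkage → sulfide (thioether).
–COOH: carbonyl C bonded to –OH and C → carboxylic acid (the –OH is not a separate alcohol).
Aldehyde appears at: OHC, CH(CHO), CH(CHO), CH(CHO) → 4.

4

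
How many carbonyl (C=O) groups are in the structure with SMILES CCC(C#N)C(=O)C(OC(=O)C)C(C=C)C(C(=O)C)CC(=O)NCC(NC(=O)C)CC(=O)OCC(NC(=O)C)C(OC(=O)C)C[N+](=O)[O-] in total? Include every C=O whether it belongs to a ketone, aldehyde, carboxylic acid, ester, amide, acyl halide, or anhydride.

CO: ketone, 1 C=O (running total 1).
CH(OCOCH3): ester, 1 C=O (running total 2).
CH(COCH3): ketone, 1 C=O (running total 3).
CH2CONHCH2: amide, 1 C=O (running total 4).
CH(NHCOCH3): amide, 1 C=O (running total 5).
CH2COOCH2: ester, 1 C=O (running total 6).
CH(NHCOCH3): amide, 1 C=O (running total 7).
CH(OCOCH3): ester, 1 C=O (running total 8).

8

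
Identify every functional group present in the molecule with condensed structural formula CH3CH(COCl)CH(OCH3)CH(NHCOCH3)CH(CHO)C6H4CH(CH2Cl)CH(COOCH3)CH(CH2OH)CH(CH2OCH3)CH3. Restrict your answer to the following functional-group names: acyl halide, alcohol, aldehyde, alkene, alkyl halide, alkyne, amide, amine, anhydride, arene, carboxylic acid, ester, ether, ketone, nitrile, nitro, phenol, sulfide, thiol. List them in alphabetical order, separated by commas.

Reading the structure from left to right:
  CH(COCl): pendant –C(=O)X: carbonyl C bonded to C and halogen → acyl halide.
  CH(OCH3): pendant –OCH3: C–O–C with sp³ C, no adjacent C=O → ether.
  CH(NHCOCH3): pendant –NHC(=O)CH3: N bonded to a carbonyl → amide (not amine).
  CH(CHO): pendant –CHO: carbonyl C bonded to C and H → aldehyde.
  C6H4: para-disubstituted benzene ring → arene.
  CH(CH2Cl): pendant –CH2X: halogen on sp³ carbon → alkyl halide.
  CH(COOCH3): pendant –COOCH3: carbonyl C bonded to C and –OCH3 → ester.
  CH(CH2OH): pendant –CH2OH on an sp³ backbone C → alcohol.
  CH(CH2OCH3): pendant –CH2OCH3: C–O–C linkage → ether.

acyl halide, alcohol, aldehyde, alkyl halide, amide, arene, ester, ether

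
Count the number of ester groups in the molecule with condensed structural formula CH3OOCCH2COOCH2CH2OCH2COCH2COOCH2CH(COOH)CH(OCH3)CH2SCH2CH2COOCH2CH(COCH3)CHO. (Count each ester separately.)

CH3O–C(=O)–: carbonyl C bonded to C and to –OCH3 → ester (not ketone + ether).
–C(=O)–O–C with C on the carbonyl side → ester.
C–O–C with sp³ carbons on both sides and no adjacent C=O → ether.
–C(=O)– with carbon on both sides → ketone.
–C(=O)–O–C with C on the carbonyl side → ester.
pendant –COOH: carbonyl C bonded to C and –OH → carboxylic acid.
pendant –OCH3: C–O–C with sp³ C, no adjacent C=O → ether.
C–S–C linkage → sulfide (thioether).
–C(=O)–O–C with C on the carbonyl side → ester.
pendant –COCH3: carbonyl C bonded to two carbons → ketone.
terminal –CHO: carbonyl C bonded to H and C → aldehyde.
Ester appears at: CH3OOC, CH2COOCH2, CH2COOCH2, CH2COOCH2 → 4.

4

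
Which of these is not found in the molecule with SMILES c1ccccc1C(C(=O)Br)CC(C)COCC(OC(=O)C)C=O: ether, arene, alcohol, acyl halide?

alcohol

acyl halide: present (CH(COBr) — pendant –C(=O)X: carbonyl C bonded to C and halogen → acyl halide).
ether: present (CH2OCH2 — C–O–C with sp³ carbons on both sides and no adjacent C=O → ether).
arene: present (C6H5 — C6H5– phenyl ring → arene).
alcohol: no segment matches this pattern.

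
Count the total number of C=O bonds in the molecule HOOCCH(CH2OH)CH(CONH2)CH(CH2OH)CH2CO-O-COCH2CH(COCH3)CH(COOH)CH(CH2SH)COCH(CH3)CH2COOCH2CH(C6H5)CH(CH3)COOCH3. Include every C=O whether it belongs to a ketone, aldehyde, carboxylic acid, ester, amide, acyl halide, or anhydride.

HOOC: carboxylic acid, 1 C=O (running total 1).
CH(CONH2): amide, 1 C=O (running total 2).
CH2CO-O-COCH2: anhydride, 2 C=O (running total 4).
CH(COCH3): ketone, 1 C=O (running total 5).
CH(COOH): carboxylic acid, 1 C=O (running total 6).
CO: ketone, 1 C=O (running total 7).
CH2COOCH2: ester, 1 C=O (running total 8).
COOCH3: ester, 1 C=O (running total 9).

9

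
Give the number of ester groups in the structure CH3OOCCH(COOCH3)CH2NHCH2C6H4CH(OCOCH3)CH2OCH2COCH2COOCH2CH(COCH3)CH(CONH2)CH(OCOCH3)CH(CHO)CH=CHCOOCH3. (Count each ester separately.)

Working along the chain:
  CH3OOC: CH3O–C(=O)–: carbonyl C bonded to C and to –OCH3 → ester (not ketone + ether).
  CH(COOCH3): pendant –COOCH3: carbonyl C bonded to C and –OCH3 → ester.
  CH2NHCH2: C–N–C with sp³ carbons and no adjacent C=O → amine (secondary).
  C6H4: para-disubstituted benzene ring → arene.
  CH(OCOCH3): pendant –OC(=O)CH3: an acyloxy group → ester.
  CH2OCH2: C–O–C with sp³ carbons on both sides and no adjacent C=O → ether.
  CO: –C(=O)– with carbon on both sides → ketone.
  CH2COOCH2: –C(=O)–O–C with C on the carbonyl side → ester.
  CH(COCH3): pendant –COCH3: carbonyl C bonded to two carbons → ketone.
  CH(CONH2): pendant –CONH2: carbonyl C bonded to C and N → amide.
  CH(OCOCH3): pendant –OC(=O)CH3: an acyloxy group → ester.
  CH(CHO): pendant –CHO: carbonyl C bonded to C and H → aldehyde.
  CH=CH: C=C double bond → alkene.
  COOCH3: –C(=O)OCH3: carbonyl C bonded to C and to –OCH3 → ester (not ketone + ether).
Ester appears at: CH3OOC, CH(COOCH3), CH(OCOCH3), CH2COOCH2, CH(OCOCH3), COOCH3 → 6.

6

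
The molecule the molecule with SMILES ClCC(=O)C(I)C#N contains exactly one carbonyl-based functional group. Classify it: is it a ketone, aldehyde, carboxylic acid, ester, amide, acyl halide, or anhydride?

ketone

The carbonyl is in the CO segment: –C(=O)– with carbon on both sides → ketone.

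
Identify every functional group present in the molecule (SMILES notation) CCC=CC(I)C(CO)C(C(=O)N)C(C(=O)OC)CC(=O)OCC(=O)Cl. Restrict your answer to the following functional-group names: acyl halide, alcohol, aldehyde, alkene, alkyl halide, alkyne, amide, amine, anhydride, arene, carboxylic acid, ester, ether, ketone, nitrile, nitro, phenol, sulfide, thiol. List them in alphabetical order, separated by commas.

acyl halide, alcohol, alkene, alkyl halide, amide, ester

C=C double bond → alkene.
halogen on an sp³ carbon → alkyl halide.
pendant –CH2OH on an sp³ backbone C → alcohol.
pendant –CONH2: carbonyl C bonded to C and N → amide.
pendant –COOCH3: carbonyl C bonded to C and –OCH3 → ester.
–C(=O)–O–C with C on the carbonyl side → ester.
–C(=O)Cl: carbonyl C bonded to C and to a halogen → acyl halide (not alkyl halide).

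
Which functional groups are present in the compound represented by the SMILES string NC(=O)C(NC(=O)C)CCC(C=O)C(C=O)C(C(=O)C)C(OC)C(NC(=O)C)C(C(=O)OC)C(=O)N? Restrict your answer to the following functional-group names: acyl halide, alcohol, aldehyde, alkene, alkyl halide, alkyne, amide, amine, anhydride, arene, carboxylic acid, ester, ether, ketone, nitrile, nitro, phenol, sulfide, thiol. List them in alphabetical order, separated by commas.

aldehyde, amide, ester, ether, ketone

Taking each segment in turn:
  H2NCO: –C(=O)NH2: carbonyl C bonded to C and to N → amide (the N is not a separate amine).
  CH(NHCOCH3): pendant –NHC(=O)CH3: N bonded to a carbonyl → amide (not amine).
  CH(CHO): pendant –CHO: carbonyl C bonded to C and H → aldehyde.
  CH(CHO): pendant –CHO: carbonyl C bonded to C and H → aldehyde.
  CH(COCH3): pendant –COCH3: carbonyl C bonded to two carbons → ketone.
  CH(OCH3): pendant –OCH3: C–O–C with sp³ C, no adjacent C=O → ether.
  CH(NHCOCH3): pendant –NHC(=O)CH3: N bonded to a carbonyl → amide (not amine).
  CH(COOCH3): pendant –COOCH3: carbonyl C bonded to C and –OCH3 → ester.
  CONH2: –C(=O)NH2: carbonyl C bonded to C and to N → amide (the N is not a separate amine).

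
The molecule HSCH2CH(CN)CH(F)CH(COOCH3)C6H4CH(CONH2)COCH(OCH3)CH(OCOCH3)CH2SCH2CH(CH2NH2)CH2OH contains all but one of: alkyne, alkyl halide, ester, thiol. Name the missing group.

alkyne

alkyl halide: present (CH(F) — halogen on an sp³ carbon → alkyl halide).
thiol: present (HSCH2 — –SH on an sp³ carbon → thiol).
ester: present (CH(COOCH3) — pendant –COOCH3: carbonyl C bonded to C and –OCH3 → ester).
alkyne: absent. In CH(CN), the triple bond is C≡N, not C≡C, so it is a nitrile.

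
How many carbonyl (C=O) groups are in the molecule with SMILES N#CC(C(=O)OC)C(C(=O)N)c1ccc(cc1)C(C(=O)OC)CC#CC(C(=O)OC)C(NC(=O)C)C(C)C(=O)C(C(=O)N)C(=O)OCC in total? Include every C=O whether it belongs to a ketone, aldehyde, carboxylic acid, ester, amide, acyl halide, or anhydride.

8

CH(COOCH3): ester, 1 C=O (running total 1).
CH(CONH2): amide, 1 C=O (running total 2).
CH(COOCH3): ester, 1 C=O (running total 3).
CH(COOCH3): ester, 1 C=O (running total 4).
CH(NHCOCH3): amide, 1 C=O (running total 5).
CO: ketone, 1 C=O (running total 6).
CH(CONH2): amide, 1 C=O (running total 7).
COOCH2CH3: ester, 1 C=O (running total 8).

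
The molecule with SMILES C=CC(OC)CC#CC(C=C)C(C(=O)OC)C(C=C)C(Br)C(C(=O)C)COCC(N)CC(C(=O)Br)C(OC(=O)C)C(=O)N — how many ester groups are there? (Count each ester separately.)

2

Taking each segment in turn:
  CH2=CH: C=C double bond → alkene.
  CH(OCH3): pendant –OCH3: C–O–C with sp³ C, no adjacent C=O → ether.
  C≡C: C≡C triple bond → alkyne.
  CH(CH=CH2): pendant –CH=CH2: C=C double bond → alkene.
  CH(COOCH3): pendant –COOCH3: carbonyl C bonded to C and –OCH3 → ester.
  CH(CH=CH2): pendant –CH=CH2: C=C double bond → alkene.
  CH(Br): halogen on an sp³ carbon → alkyl halide.
  CH(COCH3): pendant –COCH3: carbonyl C bonded to two carbons → ketone.
  CH2OCH2: C–O–C with sp³ carbons on both sides and no adjacent C=O → ether.
  CH(NH2): –NH2 on an sp³ carbon with no adjacent C=O → amine.
  CH(COBr): pendant –C(=O)X: carbonyl C bonded to C and halogen → acyl halide.
  CH(OCOCH3): pendant –OC(=O)CH3: an acyloxy group → ester.
  CONH2: –C(=O)NH2: carbonyl C bonded to C and to N → amide (the N is not a separate amine).
Ester appears at: CH(COOCH3), CH(OCOCH3) → 2.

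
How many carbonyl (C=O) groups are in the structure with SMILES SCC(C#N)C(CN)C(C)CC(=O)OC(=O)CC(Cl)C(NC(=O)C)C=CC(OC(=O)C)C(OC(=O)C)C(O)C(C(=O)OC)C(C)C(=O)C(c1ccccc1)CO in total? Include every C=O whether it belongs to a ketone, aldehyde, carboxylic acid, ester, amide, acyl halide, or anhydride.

CH2CO-O-COCH2: anhydride, 2 C=O (running total 2).
CH(NHCOCH3): amide, 1 C=O (running total 3).
CH(OCOCH3): ester, 1 C=O (running total 4).
CH(OCOCH3): ester, 1 C=O (running total 5).
CH(COOCH3): ester, 1 C=O (running total 6).
CO: ketone, 1 C=O (running total 7).

7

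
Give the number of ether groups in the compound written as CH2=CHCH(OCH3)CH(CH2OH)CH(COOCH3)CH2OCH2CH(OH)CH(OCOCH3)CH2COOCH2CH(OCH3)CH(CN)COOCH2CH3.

C=C double bond → alkene.
pendant –OCH3: C–O–C with sp³ C, no adjacent C=O → ether.
pendant –CH2OH on an sp³ backbone C → alcohol.
pendant –COOCH3: carbonyl C bonded to C and –OCH3 → ester.
C–O–C with sp³ carbons on both sides and no adjacent C=O → ether.
–OH on an sp³ carbon → alcohol (secondary).
pendant –OC(=O)CH3: an acyloxy group → ester.
–C(=O)–O–C with C on the carbonyl side → ester.
pendant –OCH3: C–O–C with sp³ C, no adjacent C=O → ether.
pendant –C≡N: nitrile.
–C(=O)OCH2CH3: carbonyl C bonded to C and to –OEt → ester.
Ether appears at: CH(OCH3), CH2OCH2, CH(OCH3) → 3.

3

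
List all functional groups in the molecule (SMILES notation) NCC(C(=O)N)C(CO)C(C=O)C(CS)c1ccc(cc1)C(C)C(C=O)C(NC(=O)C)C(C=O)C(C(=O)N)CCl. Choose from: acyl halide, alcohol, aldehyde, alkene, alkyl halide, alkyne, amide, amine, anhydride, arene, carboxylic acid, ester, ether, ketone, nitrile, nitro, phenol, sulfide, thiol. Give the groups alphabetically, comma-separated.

Reading the structure from left to right:
  H2NCH2: –NH2 on an sp³ carbon with no adjacent C=O → amine.
  CH(CONH2): pendant –CONH2: carbonyl C bonded to C and N → amide.
  CH(CH2OH): pendant –CH2OH on an sp³ backbone C → alcohol.
  CH(CHO): pendant –CHO: carbonyl C bonded to C and H → aldehyde.
  CH(CH2SH): pendant –CH2SH → thiol.
  C6H4: para-disubstituted benzene ring → arene.
  CH(CHO): pendant –CHO: carbonyl C bonded to C and H → aldehyde.
  CH(NHCOCH3): pendant –NHC(=O)CH3: N bonded to a carbonyl → amide (not amine).
  CH(CHO): pendant –CHO: carbonyl C bonded to C and H → aldehyde.
  CH(CONH2): pendant –CONH2: carbonyl C bonded to C and N → amide.
  CH2Cl: halogen on an sp³ carbon → alkyl halide.

alcohol, aldehyde, alkyl halide, amide, amine, arene, thiol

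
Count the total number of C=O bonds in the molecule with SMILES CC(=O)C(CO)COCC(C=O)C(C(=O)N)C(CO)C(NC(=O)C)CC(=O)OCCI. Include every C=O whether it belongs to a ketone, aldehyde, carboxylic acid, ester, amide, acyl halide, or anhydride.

5

CO: ketone, 1 C=O (running total 1).
CH(CHO): aldehyde, 1 C=O (running total 2).
CH(CONH2): amide, 1 C=O (running total 3).
CH(NHCOCH3): amide, 1 C=O (running total 4).
CH2COOCH2: ester, 1 C=O (running total 5).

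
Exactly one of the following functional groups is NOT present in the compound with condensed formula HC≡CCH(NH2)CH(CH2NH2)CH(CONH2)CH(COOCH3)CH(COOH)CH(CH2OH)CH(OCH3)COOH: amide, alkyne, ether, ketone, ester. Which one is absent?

amide: present (CH(CONH2) — pendant –CONH2: carbonyl C bonded to C and N → amide).
ester: present (CH(COOCH3) — pendant –COOCH3: carbonyl C bonded to C and –OCH3 → ester).
alkyne: present (HC≡C — C≡C triple bond → alkyne).
ether: present (CH(OCH3) — pendant –OCH3: C–O–C with sp³ C, no adjacent C=O → ether).
ketone: absent. In CH(COOCH3), the C=O is bonded to an –O–C group, which defines an ester, not a ketone. In CH(CONH2), the C=O is bonded to nitrogen, which defines an amide, not a ketone. In each of CH(COOH) and COOH, the C=O bears an –OH, making it a carboxylic acid rather than a ketone.

ketone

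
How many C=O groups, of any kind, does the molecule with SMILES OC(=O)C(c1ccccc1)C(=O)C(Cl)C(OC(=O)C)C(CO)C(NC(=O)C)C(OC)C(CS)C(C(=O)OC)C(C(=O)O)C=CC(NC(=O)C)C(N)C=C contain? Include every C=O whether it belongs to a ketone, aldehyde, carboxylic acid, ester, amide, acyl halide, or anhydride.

HOOC: carboxylic acid, 1 C=O (running total 1).
CO: ketone, 1 C=O (running total 2).
CH(OCOCH3): ester, 1 C=O (running total 3).
CH(NHCOCH3): amide, 1 C=O (running total 4).
CH(COOCH3): ester, 1 C=O (running total 5).
CH(COOH): carboxylic acid, 1 C=O (running total 6).
CH(NHCOCH3): amide, 1 C=O (running total 7).

7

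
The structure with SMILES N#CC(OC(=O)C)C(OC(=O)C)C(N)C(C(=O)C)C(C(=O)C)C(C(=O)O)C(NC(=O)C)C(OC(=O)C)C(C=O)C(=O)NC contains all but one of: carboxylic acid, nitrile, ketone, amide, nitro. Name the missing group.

amide: present (CH(NHCOCH3) — pendant –NHC(=O)CH3: N bonded to a carbonyl → amide (not amine)).
carboxylic acid: present (CH(COOH) — pendant –COOH: carbonyl C bonded to C and –OH → carboxylic acid).
ketone: present (CH(COCH3) — pendant –COCH3: carbonyl C bonded to two carbons → ketone).
nitrile: present (N≡C — N≡C–: carbon triple-bonded to nitrogen → nitrile).
nitro: no segment matches this pattern.

nitro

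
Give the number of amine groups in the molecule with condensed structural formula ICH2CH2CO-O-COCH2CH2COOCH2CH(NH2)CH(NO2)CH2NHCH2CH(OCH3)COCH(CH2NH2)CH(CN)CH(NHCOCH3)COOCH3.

Taking each segment in turn:
  ICH2: halogen on an sp³ carbon → alkyl halide.
  CH2CO-O-COCH2: two acyl groups sharing one oxygen, –C(=O)–O–C(=O)– → anhydride.
  CH2COOCH2: –C(=O)–O–C with C on the carbonyl side → ester.
  CH(NH2): –NH2 on an sp³ carbon with no adjacent C=O → amine.
  CH(NO2): –NO2 on an sp³ carbon → nitro (the N=O is not a carbonyl).
  CH2NHCH2: C–N–C with sp³ carbons and no adjacent C=O → amine (secondary).
  CH(OCH3): pendant –OCH3: C–O–C with sp³ C, no adjacent C=O → ether.
  CO: –C(=O)– with carbon on both sides → ketone.
  CH(CH2NH2): pendant –CH2NH2: N on sp³ C, no adjacent C=O → amine.
  CH(CN): pendant –C≡N: nitrile.
  CH(NHCOCH3): pendant –NHC(=O)CH3: N bonded to a carbonyl → amide (not amine).
  COOCH3: –C(=O)OCH3: carbonyl C bonded to C and to –OCH3 → ester (not ketone + ether).
Amine appears at: CH(NH2), CH2NHCH2, CH(CH2NH2) → 3.

3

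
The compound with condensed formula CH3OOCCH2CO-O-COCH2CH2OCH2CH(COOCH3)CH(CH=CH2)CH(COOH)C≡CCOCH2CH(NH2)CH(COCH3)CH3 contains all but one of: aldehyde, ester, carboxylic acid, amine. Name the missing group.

amine: present (CH(NH2) — –NH2 on an sp³ carbon with no adjacent C=O → amine).
ester: present (CH3OOC — CH3O–C(=O)–: carbonyl C bonded to C and to –OCH3 → ester (not ketone + ether)).
carboxylic acid: present (CH(COOH) — pendant –COOH: carbonyl C bonded to C and –OH → carboxylic acid).
aldehyde: absent. In each of CO and CH(COCH3), the carbonyl carbon is bonded to two carbons, so it is a ketone, not an aldehyde. In CH(COOH), the carbonyl carbon bears –OH, not –H, so it is a carboxylic acid.

aldehyde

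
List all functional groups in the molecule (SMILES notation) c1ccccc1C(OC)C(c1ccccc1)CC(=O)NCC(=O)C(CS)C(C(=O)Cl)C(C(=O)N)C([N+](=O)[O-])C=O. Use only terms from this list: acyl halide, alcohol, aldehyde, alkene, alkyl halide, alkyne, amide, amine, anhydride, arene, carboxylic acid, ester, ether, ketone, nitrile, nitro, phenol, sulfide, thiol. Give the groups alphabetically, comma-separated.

C6H5– phenyl ring → arene.
pendant –OCH3: C–O–C with sp³ C, no adjacent C=O → ether.
pendant –C6H5: benzene ring → arene.
–C(=O)–N– linkage → amide (the N is not an amine).
–C(=O)– with carbon on both sides → ketone.
pendant –CH2SH → thiol.
pendant –C(=O)X: carbonyl C bonded to C and halogen → acyl halide.
pendant –CONH2: carbonyl C bonded to C and N → amide.
–NO2 on an sp³ carbon → nitro (the N=O is not a carbonyl).
terminal –CHO: carbonyl C bonded to H and C → aldehyde.

acyl halide, aldehyde, amide, arene, ether, ketone, nitro, thiol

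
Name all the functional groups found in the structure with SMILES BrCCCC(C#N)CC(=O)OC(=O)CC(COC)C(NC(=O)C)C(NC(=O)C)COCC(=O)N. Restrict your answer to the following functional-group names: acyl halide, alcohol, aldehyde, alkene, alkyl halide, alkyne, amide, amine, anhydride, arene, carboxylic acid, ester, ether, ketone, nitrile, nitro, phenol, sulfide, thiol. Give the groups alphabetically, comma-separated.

alkyl halide, amide, anhydride, ether, nitrile

Reading the structure from left to right:
  BrCH2: halogen on an sp³ carbon → alkyl halide.
  CH(CN): pendant –C≡N: nitrile.
  CH2CO-O-COCH2: two acyl groups sharing one oxygen, –C(=O)–O–C(=O)– → anhydride.
  CH(CH2OCH3): pendant –CH2OCH3: C–O–C linkage → ether.
  CH(NHCOCH3): pendant –NHC(=O)CH3: N bonded to a carbonyl → amide (not amine).
  CH(NHCOCH3): pendant –NHC(=O)CH3: N bonded to a carbonyl → amide (not amine).
  CH2OCH2: C–O–C with sp³ carbons on both sides and no adjacent C=O → ether.
  CONH2: –C(=O)NH2: carbonyl C bonded to C and to N → amide (the N is not a separate amine).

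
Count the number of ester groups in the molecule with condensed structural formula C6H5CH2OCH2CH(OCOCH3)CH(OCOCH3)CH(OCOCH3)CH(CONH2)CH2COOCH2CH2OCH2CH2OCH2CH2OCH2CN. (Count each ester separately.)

4

Working along the chain:
  C6H5: C6H5– phenyl ring → arene.
  CH2OCH2: C–O–C with sp³ carbons on both sides and no adjacent C=O → ether.
  CH(OCOCH3): pendant –OC(=O)CH3: an acyloxy group → ester.
  CH(OCOCH3): pendant –OC(=O)CH3: an acyloxy group → ester.
  CH(OCOCH3): pendant –OC(=O)CH3: an acyloxy group → ester.
  CH(CONH2): pendant –CONH2: carbonyl C bonded to C and N → amide.
  CH2COOCH2: –C(=O)–O–C with C on the carbonyl side → ester.
  CH2OCH2: C–O–C with sp³ carbons on both sides and no adjacent C=O → ether.
  CH2OCH2: C–O–C with sp³ carbons on both sides and no adjacent C=O → ether.
  CH2OCH2: C–O–C with sp³ carbons on both sides and no adjacent C=O → ether.
  CN: –C≡N: carbon triple-bonded to nitrogen → nitrile.
Ester appears at: CH(OCOCH3), CH(OCOCH3), CH(OCOCH3), CH2COOCH2 → 4.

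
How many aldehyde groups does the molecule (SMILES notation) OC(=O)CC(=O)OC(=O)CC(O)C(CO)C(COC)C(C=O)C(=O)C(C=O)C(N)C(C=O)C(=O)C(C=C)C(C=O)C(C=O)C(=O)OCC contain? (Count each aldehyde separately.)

5

Working along the chain:
  HOOC: –COOH: carbonyl C bonded to –OH and C → carboxylic acid (the –OH is not a separate alcohol).
  CH2CO-O-COCH2: two acyl groups sharing one oxygen, –C(=O)–O–C(=O)– → anhydride.
  CH(OH): –OH on an sp³ carbon → alcohol (secondary).
  CH(CH2OH): pendant –CH2OH on an sp³ backbone C → alcohol.
  CH(CH2OCH3): pendant –CH2OCH3: C–O–C linkage → ether.
  CH(CHO): pendant –CHO: carbonyl C bonded to C and H → aldehyde.
  CO: –C(=O)– with carbon on both sides → ketone.
  CH(CHO): pendant –CHO: carbonyl C bonded to C and H → aldehyde.
  CH(NH2): –NH2 on an sp³ carbon with no adjacent C=O → amine.
  CH(CHO): pendant –CHO: carbonyl C bonded to C and H → aldehyde.
  CO: –C(=O)– with carbon on both sides → ketone.
  CH(CH=CH2): pendant –CH=CH2: C=C double bond → alkene.
  CH(CHO): pendant –CHO: carbonyl C bonded to C and H → aldehyde.
  CH(CHO): pendant –CHO: carbonyl C bonded to C and H → aldehyde.
  COOCH2CH3: –C(=O)OCH2CH3: carbonyl C bonded to C and to –OEt → ester.
Aldehyde appears at: CH(CHO), CH(CHO), CH(CHO), CH(CHO), CH(CHO) → 5.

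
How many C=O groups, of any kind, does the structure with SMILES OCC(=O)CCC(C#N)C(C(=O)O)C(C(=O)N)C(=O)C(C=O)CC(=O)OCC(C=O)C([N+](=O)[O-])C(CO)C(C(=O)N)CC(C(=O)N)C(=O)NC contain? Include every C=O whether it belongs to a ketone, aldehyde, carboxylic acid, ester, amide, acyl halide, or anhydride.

CO: ketone, 1 C=O (running total 1).
CH(COOH): carboxylic acid, 1 C=O (running total 2).
CH(CONH2): amide, 1 C=O (running total 3).
CO: ketone, 1 C=O (running total 4).
CH(CHO): aldehyde, 1 C=O (running total 5).
CH2COOCH2: ester, 1 C=O (running total 6).
CH(CHO): aldehyde, 1 C=O (running total 7).
CH(CONH2): amide, 1 C=O (running total 8).
CH(CONH2): amide, 1 C=O (running total 9).
CONHCH3: amide, 1 C=O (running total 10).

10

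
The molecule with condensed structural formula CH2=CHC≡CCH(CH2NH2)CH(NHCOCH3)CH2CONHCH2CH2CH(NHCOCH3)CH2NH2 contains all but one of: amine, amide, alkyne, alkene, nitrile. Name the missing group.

alkyne: present (C≡C — C≡C triple bond → alkyne).
alkene: present (CH2=CH — C=C double bond → alkene).
amine: present (CH(CH2NH2) — pendant –CH2NH2: N on sp³ C, no adjacent C=O → amine).
amide: present (CH(NHCOCH3) — pendant –NHC(=O)CH3: N bonded to a carbonyl → amide (not amine)).
nitrile: absent. In C≡C, the triple bond is C≡C, not C≡N.

nitrile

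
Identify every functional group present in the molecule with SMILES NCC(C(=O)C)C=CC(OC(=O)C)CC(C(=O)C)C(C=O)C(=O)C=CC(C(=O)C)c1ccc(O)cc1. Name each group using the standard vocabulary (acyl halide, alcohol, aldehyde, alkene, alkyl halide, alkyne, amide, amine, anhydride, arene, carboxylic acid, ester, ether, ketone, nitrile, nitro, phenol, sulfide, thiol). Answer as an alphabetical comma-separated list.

aldehyde, alkene, amine, arene, ester, ketone, phenol

–NH2 on an sp³ carbon with no adjacent C=O → amine.
pendant –COCH3: carbonyl C bonded to two carbons → ketone.
C=C double bond → alkene.
pendant –OC(=O)CH3: an acyloxy group → ester.
pendant –COCH3: carbonyl C bonded to two carbons → ketone.
pendant –CHO: carbonyl C bonded to C and H → aldehyde.
–C(=O)– with carbon on both sides → ketone.
C=C double bond → alkene.
pendant –COCH3: carbonyl C bonded to two carbons → ketone.
–OH attached directly to an aromatic ring → phenol (not alcohol); the ring itself is an arene.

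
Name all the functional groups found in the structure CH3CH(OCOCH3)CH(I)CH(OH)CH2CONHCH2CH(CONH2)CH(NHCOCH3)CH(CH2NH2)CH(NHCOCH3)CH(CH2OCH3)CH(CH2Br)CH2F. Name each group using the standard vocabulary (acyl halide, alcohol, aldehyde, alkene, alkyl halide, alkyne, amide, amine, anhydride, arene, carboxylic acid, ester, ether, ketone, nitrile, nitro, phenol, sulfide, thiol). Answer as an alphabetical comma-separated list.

pendant –OC(=O)CH3: an acyloxy group → ester.
halogen on an sp³ carbon → alkyl halide.
–OH on an sp³ carbon → alcohol (secondary).
–C(=O)–N– linkage → amide (the N is not an amine).
pendant –CONH2: carbonyl C bonded to C and N → amide.
pendant –NHC(=O)CH3: N bonded to a carbonyl → amide (not amine).
pendant –CH2NH2: N on sp³ C, no adjacent C=O → amine.
pendant –NHC(=O)CH3: N bonded to a carbonyl → amide (not amine).
pendant –CH2OCH3: C–O–C linkage → ether.
pendant –CH2X: halogen on sp³ carbon → alkyl halide.
halogen on an sp³ carbon → alkyl halide.

alcohol, alkyl halide, amide, amine, ester, ether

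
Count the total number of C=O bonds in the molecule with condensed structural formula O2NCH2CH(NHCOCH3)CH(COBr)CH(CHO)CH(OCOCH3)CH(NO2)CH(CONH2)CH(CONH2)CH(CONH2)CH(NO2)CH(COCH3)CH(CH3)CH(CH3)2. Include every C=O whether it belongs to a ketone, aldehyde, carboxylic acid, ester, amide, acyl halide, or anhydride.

8

CH(NHCOCH3): amide, 1 C=O (running total 1).
CH(COBr): acyl halide, 1 C=O (running total 2).
CH(CHO): aldehyde, 1 C=O (running total 3).
CH(OCOCH3): ester, 1 C=O (running total 4).
CH(CONH2): amide, 1 C=O (running total 5).
CH(CONH2): amide, 1 C=O (running total 6).
CH(CONH2): amide, 1 C=O (running total 7).
CH(COCH3): ketone, 1 C=O (running total 8).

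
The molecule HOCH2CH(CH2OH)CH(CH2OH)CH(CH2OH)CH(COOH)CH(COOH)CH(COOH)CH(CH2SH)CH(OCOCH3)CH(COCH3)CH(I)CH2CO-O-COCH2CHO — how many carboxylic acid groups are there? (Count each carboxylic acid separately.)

3

Taking each segment in turn:
  HOCH2: HO– on an sp³ carbon → alcohol.
  CH(CH2OH): pendant –CH2OH on an sp³ backbone C → alcohol.
  CH(CH2OH): pendant –CH2OH on an sp³ backbone C → alcohol.
  CH(CH2OH): pendant –CH2OH on an sp³ backbone C → alcohol.
  CH(COOH): pendant –COOH: carbonyl C bonded to C and –OH → carboxylic acid.
  CH(COOH): pendant –COOH: carbonyl C bonded to C and –OH → carboxylic acid.
  CH(COOH): pendant –COOH: carbonyl C bonded to C and –OH → carboxylic acid.
  CH(CH2SH): pendant –CH2SH → thiol.
  CH(OCOCH3): pendant –OC(=O)CH3: an acyloxy group → ester.
  CH(COCH3): pendant –COCH3: carbonyl C bonded to two carbons → ketone.
  CH(I): halogen on an sp³ carbon → alkyl halide.
  CH2CO-O-COCH2: two acyl groups sharing one oxygen, –C(=O)–O–C(=O)– → anhydride.
  CHO: terminal –CHO: carbonyl C bonded to H and C → aldehyde.
Carboxylic acid appears at: CH(COOH), CH(COOH), CH(COOH) → 3.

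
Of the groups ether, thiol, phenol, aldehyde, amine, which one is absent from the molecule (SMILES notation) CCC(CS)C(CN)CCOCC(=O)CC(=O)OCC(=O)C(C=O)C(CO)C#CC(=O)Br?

phenol

amine: present (CH(CH2NH2) — pendant –CH2NH2: N on sp³ C, no adjacent C=O → amine).
thiol: present (CH(CH2SH) — pendant –CH2SH → thiol).
ether: present (CH2OCH2 — C–O–C with sp³ carbons on both sides and no adjacent C=O → ether).
aldehyde: present (CH(CHO) — pendant –CHO: carbonyl C bonded to C and H → aldehyde).
phenol: absent. In CH(CH2OH), the –OH is on an sp³ carbon, not on an aromatic ring, so it is an alcohol.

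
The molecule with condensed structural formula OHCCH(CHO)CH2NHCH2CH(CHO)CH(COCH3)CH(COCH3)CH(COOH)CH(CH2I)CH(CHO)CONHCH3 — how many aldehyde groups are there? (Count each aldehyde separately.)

4

Working along the chain:
  OHC: terminal –CHO: carbonyl C bonded to H and C → aldehyde.
  CH(CHO): pendant –CHO: carbonyl C bonded to C and H → aldehyde.
  CH2NHCH2: C–N–C with sp³ carbons and no adjacent C=O → amine (secondary).
  CH(CHO): pendant –CHO: carbonyl C bonded to C and H → aldehyde.
  CH(COCH3): pendant –COCH3: carbonyl C bonded to two carbons → ketone.
  CH(COCH3): pendant –COCH3: carbonyl C bonded to two carbons → ketone.
  CH(COOH): pendant –COOH: carbonyl C bonded to C and –OH → carboxylic acid.
  CH(CH2I): pendant –CH2X: halogen on sp³ carbon → alkyl halide.
  CH(CHO): pendant –CHO: carbonyl C bonded to C and H → aldehyde.
  CONHCH3: –C(=O)NHCH3: carbonyl C bonded to C and to N → amide (the N is not an amine).
Aldehyde appears at: OHC, CH(CHO), CH(CHO), CH(CHO) → 4.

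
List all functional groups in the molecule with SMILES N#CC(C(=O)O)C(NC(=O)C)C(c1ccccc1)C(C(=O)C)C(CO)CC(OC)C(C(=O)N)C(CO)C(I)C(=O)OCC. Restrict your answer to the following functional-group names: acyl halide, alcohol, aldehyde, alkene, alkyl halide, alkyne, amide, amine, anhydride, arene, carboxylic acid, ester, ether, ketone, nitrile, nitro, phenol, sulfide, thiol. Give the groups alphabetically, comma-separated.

Working along the chain:
  N≡C: N≡C–: carbon triple-bonded to nitrogen → nitrile.
  CH(COOH): pendant –COOH: carbonyl C bonded to C and –OH → carboxylic acid.
  CH(NHCOCH3): pendant –NHC(=O)CH3: N bonded to a carbonyl → amide (not amine).
  CH(C6H5): pendant –C6H5: benzene ring → arene.
  CH(COCH3): pendant –COCH3: carbonyl C bonded to two carbons → ketone.
  CH(CH2OH): pendant –CH2OH on an sp³ backbone C → alcohol.
  CH(OCH3): pendant –OCH3: C–O–C with sp³ C, no adjacent C=O → ether.
  CH(CONH2): pendant –CONH2: carbonyl C bonded to C and N → amide.
  CH(CH2OH): pendant –CH2OH on an sp³ backbone C → alcohol.
  CH(I): halogen on an sp³ carbon → alkyl halide.
  COOCH2CH3: –C(=O)OCH2CH3: carbonyl C bonded to C and to –OEt → ester.

alcohol, alkyl halide, amide, arene, carboxylic acid, ester, ether, ketone, nitrile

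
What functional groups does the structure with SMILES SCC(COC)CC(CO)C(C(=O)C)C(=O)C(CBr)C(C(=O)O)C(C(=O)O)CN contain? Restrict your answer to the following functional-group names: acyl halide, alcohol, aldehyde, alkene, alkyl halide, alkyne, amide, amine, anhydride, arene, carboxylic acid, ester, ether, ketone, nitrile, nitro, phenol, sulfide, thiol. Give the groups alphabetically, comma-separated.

alcohol, alkyl halide, amine, carboxylic acid, ether, ketone, thiol

Working along the chain:
  HSCH2: –SH on an sp³ carbon → thiol.
  CH(CH2OCH3): pendant –CH2OCH3: C–O–C linkage → ether.
  CH(CH2OH): pendant –CH2OH on an sp³ backbone C → alcohol.
  CH(COCH3): pendant –COCH3: carbonyl C bonded to two carbons → ketone.
  CO: –C(=O)– with carbon on both sides → ketone.
  CH(CH2Br): pendant –CH2X: halogen on sp³ carbon → alkyl halide.
  CH(COOH): pendant –COOH: carbonyl C bonded to C and –OH → carboxylic acid.
  CH(COOH): pendant –COOH: carbonyl C bonded to C and –OH → carboxylic acid.
  CH2NH2: –NH2 on an sp³ carbon with no adjacent C=O → amine.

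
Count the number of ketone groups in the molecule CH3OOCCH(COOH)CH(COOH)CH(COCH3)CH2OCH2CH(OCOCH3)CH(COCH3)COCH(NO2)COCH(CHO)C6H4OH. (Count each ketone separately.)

CH3O–C(=O)–: carbonyl C bonded to C and to –OCH3 → ester (not ketone + ether).
pendant –COOH: carbonyl C bonded to C and –OH → carboxylic acid.
pendant –COOH: carbonyl C bonded to C and –OH → carboxylic acid.
pendant –COCH3: carbonyl C bonded to two carbons → ketone.
C–O–C with sp³ carbons on both sides and no adjacent C=O → ether.
pendant –OC(=O)CH3: an acyloxy group → ester.
pendant –COCH3: carbonyl C bonded to two carbons → ketone.
–C(=O)– with carbon on both sides → ketone.
–NO2 on an sp³ carbon → nitro (the N=O is not a carbonyl).
–C(=O)– with carbon on both sides → ketone.
pendant –CHO: carbonyl C bonded to C and H → aldehyde.
–OH attached directly to an aromatic ring → phenol (not alcohol); the ring itself is an arene.
Ketone appears at: CH(COCH3), CH(COCH3), CO, CO → 4.

4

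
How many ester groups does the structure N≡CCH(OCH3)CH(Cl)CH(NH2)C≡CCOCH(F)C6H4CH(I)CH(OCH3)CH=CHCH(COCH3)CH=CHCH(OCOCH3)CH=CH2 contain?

Reading the structure from left to right:
  N≡C: N≡C–: carbon triple-bonded to nitrogen → nitrile.
  CH(OCH3): pendant –OCH3: C–O–C with sp³ C, no adjacent C=O → ether.
  CH(Cl): halogen on an sp³ carbon → alkyl halide.
  CH(NH2): –NH2 on an sp³ carbon with no adjacent C=O → amine.
  C≡C: C≡C triple bond → alkyne.
  CO: –C(=O)– with carbon on both sides → ketone.
  CH(F): halogen on an sp³ carbon → alkyl halide.
  C6H4: para-disubstituted benzene ring → arene.
  CH(I): halogen on an sp³ carbon → alkyl halide.
  CH(OCH3): pendant –OCH3: C–O–C with sp³ C, no adjacent C=O → ether.
  CH=CH: C=C double bond → alkene.
  CH(COCH3): pendant –COCH3: carbonyl C bonded to two carbons → ketone.
  CH=CH: C=C double bond → alkene.
  CH(OCOCH3): pendant –OC(=O)CH3: an acyloxy group → ester.
  CH=CH2: C=C double bond → alkene.
Ester appears at: CH(OCOCH3) → 1.

1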